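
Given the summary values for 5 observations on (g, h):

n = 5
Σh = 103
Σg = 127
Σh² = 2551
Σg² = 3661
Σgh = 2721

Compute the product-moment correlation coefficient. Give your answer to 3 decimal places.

r = (nΣgh − ΣgΣh) / √[(nΣg² − (Σg)²)(nΣh² − (Σh)²)]
Numerator: 5×2721 − 127×103 = 524
Denominator: √[(18305 − 16129)(12755 − 10609)] = √[2176 × 2146] = 2160.9479
r = 524 / 2160.9479 ≈ 0.242

0.242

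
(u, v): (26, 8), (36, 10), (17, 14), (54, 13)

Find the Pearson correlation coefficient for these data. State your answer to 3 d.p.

n = 4, Σu = 133, Σv = 45, Σu² = 5177, Σv² = 529, Σuv = 1508
nΣuv − ΣuΣv = 6032 − 5985 = 47
nΣu² − (Σu)² = 20708 − 17689 = 3019; nΣv² − (Σv)² = 2116 − 2025 = 91
r = 47 / √(3019 × 91) = 47 / 524.1460 ≈ 0.090

0.090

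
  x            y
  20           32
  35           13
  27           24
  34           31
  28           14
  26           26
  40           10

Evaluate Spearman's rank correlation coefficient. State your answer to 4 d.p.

Rank x: 1, 6, 3, 5, 4, 2, 7
Rank y: 7, 2, 4, 6, 3, 5, 1
d = rank(x) − rank(y): -6, 4, -1, -1, 1, -3, 6; Σd² = 100
ρ = 1 − 6Σd² / [n(n²−1)] = 1 − 6×100 / (7×48) = 1 − 600/336 ≈ -0.7857

-0.7857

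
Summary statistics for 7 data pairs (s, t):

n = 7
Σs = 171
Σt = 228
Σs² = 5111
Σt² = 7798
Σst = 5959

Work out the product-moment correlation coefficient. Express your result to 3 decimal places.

0.661

r = (nΣst − ΣsΣt) / √[(nΣs² − (Σs)²)(nΣt² − (Σt)²)]
Numerator: 7×5959 − 171×228 = 2725
Denominator: √[(35777 − 29241)(54586 − 51984)] = √[6536 × 2602] = 4123.9146
r = 2725 / 4123.9146 ≈ 0.661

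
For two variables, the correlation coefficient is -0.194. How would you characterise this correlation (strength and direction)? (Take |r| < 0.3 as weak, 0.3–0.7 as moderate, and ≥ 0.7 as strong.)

r = -0.194 < 0 so the relationship is negative.
|r| = 0.194, which falls in the weak range.

weak negative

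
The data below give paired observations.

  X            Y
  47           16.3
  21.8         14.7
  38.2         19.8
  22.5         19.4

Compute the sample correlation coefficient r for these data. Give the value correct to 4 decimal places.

0.0735

n = 4, ΣX = 129.5, ΣY = 70.2, ΣX² = 4649.73, ΣY² = 1250.18, ΣXY = 2279.42
nΣXY − ΣXΣY = 9117.68 − 9090.9 = 26.78
nΣX² − (ΣX)² = 18598.92 − 16770.25 = 1828.67; nΣY² − (ΣY)² = 5000.72 − 4928.04 = 72.68
r = 26.78 / √(1828.67 × 72.68) = 26.78 / 364.5651 ≈ 0.0735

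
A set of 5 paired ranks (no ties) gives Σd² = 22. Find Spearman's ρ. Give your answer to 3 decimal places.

ρ = 1 − 6Σd² / [n(n²−1)] = 1 − 6×22 / (5×24)
  = 1 − 132/120 = 1 − 1.1000 ≈ -0.100

-0.100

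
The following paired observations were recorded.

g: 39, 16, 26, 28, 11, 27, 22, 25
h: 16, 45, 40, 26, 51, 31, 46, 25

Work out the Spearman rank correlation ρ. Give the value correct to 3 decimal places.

Rank g: 8, 2, 5, 7, 1, 6, 3, 4
Rank h: 1, 6, 5, 3, 8, 4, 7, 2
d = rank(g) − rank(h): 7, -4, 0, 4, -7, 2, -4, 2; Σd² = 154
ρ = 1 − 6Σd² / [n(n²−1)] = 1 − 6×154 / (8×63) = 1 − 924/504 ≈ -0.833

-0.833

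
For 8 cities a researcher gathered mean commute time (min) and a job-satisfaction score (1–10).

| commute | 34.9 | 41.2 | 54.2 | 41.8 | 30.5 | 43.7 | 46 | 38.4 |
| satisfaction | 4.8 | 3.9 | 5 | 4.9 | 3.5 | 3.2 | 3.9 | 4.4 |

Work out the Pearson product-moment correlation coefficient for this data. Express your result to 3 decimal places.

n = 8, Σx = 330.7, Σy = 33.6, Σx² = 14030.83, Σy² = 144.32, Σxy = 1398.97
nΣxy − ΣxΣy = 11191.76 − 11111.52 = 80.24
nΣx² − (Σx)² = 112246.64 − 109362.49 = 2884.15; nΣy² − (Σy)² = 1154.56 − 1128.96 = 25.6
r = 80.24 / √(2884.15 × 25.6) = 80.24 / 271.7246 ≈ 0.295

0.295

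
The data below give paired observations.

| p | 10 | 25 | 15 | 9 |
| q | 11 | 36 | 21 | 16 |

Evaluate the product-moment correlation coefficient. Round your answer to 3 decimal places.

0.970

n = 4, Σp = 59, Σq = 84, Σp² = 1031, Σq² = 2114, Σpq = 1469
nΣpq − ΣpΣq = 5876 − 4956 = 920
nΣp² − (Σp)² = 4124 − 3481 = 643; nΣq² − (Σq)² = 8456 − 7056 = 1400
r = 920 / √(643 × 1400) = 920 / 948.7887 ≈ 0.970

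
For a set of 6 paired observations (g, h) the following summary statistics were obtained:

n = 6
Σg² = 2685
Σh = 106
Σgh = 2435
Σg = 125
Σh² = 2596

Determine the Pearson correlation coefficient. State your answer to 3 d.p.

r = (nΣgh − ΣgΣh) / √[(nΣg² − (Σg)²)(nΣh² − (Σh)²)]
Numerator: 6×2435 − 125×106 = 1360
Denominator: √[(16110 − 15625)(15576 − 11236)] = √[485 × 4340] = 1450.8274
r = 1360 / 1450.8274 ≈ 0.937

0.937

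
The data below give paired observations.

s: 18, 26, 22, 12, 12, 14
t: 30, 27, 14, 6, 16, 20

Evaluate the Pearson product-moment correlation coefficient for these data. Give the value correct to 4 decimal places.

n = 6, Σs = 104, Σt = 113, Σs² = 1968, Σt² = 2517, Σst = 2094
nΣst − ΣsΣt = 12564 − 11752 = 812
nΣs² − (Σs)² = 11808 − 10816 = 992; nΣt² − (Σt)² = 15102 − 12769 = 2333
r = 812 / √(992 × 2333) = 812 / 1521.2942 ≈ 0.5338

0.5338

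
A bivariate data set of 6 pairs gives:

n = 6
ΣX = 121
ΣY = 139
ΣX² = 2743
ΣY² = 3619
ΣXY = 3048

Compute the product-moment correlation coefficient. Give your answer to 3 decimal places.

r = (nΣXY − ΣXΣY) / √[(nΣX² − (ΣX)²)(nΣY² − (ΣY)²)]
Numerator: 6×3048 − 121×139 = 1469
Denominator: √[(16458 − 14641)(21714 − 19321)] = √[1817 × 2393] = 2085.2053
r = 1469 / 2085.2053 ≈ 0.704

0.704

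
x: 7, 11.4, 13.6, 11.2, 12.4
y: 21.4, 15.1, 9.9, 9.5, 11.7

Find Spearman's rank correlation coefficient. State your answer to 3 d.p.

-0.400

Rank x: 1, 3, 5, 2, 4
Rank y: 5, 4, 2, 1, 3
d = rank(x) − rank(y): -4, -1, 3, 1, 1; Σd² = 28
ρ = 1 − 6Σd² / [n(n²−1)] = 1 − 6×28 / (5×24) = 1 − 168/120 ≈ -0.400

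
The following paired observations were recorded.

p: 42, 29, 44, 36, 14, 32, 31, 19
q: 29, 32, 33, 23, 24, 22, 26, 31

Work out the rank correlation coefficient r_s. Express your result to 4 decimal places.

0.1429

Rank p: 7, 3, 8, 6, 1, 5, 4, 2
Rank q: 5, 7, 8, 2, 3, 1, 4, 6
d = rank(p) − rank(q): 2, -4, 0, 4, -2, 4, 0, -4; Σd² = 72
ρ = 1 − 6Σd² / [n(n²−1)] = 1 − 6×72 / (8×63) = 1 − 432/504 ≈ 0.1429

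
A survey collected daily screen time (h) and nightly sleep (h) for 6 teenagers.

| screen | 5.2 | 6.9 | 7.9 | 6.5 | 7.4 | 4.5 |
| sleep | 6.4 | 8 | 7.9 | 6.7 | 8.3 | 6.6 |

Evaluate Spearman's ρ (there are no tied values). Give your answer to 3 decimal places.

0.771

Rank screen: 2, 4, 6, 3, 5, 1
Rank sleep: 1, 5, 4, 3, 6, 2
d = rank(screen) − rank(sleep): 1, -1, 2, 0, -1, -1; Σd² = 8
ρ = 1 − 6Σd² / [n(n²−1)] = 1 − 6×8 / (6×35) = 1 − 48/210 ≈ 0.771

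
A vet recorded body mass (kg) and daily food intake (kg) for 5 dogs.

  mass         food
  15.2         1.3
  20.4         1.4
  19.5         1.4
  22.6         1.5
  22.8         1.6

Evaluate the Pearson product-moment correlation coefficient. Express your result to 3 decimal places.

n = 5, Σx = 100.5, Σy = 7.2, Σx² = 2058.05, Σy² = 10.42, Σxy = 146
nΣxy − ΣxΣy = 730 − 723.6 = 6.4
nΣx² − (Σx)² = 10290.25 − 10100.25 = 190; nΣy² − (Σy)² = 52.1 − 51.84 = 0.26
r = 6.4 / √(190 × 0.26) = 6.4 / 7.0285 ≈ 0.911

0.911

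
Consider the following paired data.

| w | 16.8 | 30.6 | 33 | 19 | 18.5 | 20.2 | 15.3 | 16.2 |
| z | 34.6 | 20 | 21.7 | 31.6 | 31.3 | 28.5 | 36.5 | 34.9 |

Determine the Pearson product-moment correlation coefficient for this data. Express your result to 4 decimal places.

-0.9678

n = 8, Σw = 169.6, Σz = 239.1, Σw² = 3915.42, Σz² = 7408.81, Σwz = 4788.36
nΣwz − ΣwΣz = 38306.88 − 40551.36 = -2244.48
nΣw² − (Σw)² = 31323.36 − 28764.16 = 2559.2; nΣz² − (Σz)² = 59270.48 − 57168.81 = 2101.67
r = -2244.48 / √(2559.2 × 2101.67) = -2244.48 / 2319.1796 ≈ -0.9678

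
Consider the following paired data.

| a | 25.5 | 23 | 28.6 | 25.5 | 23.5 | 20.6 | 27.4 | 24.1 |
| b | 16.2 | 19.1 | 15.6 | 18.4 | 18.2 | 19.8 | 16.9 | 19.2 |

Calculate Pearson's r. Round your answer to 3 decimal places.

-0.871

n = 8, Σa = 198.2, Σb = 143.4, Σa² = 4955.64, Σb² = 2586.7, Σab = 3529.12
nΣab − ΣaΣb = 28232.96 − 28421.88 = -188.92
nΣa² − (Σa)² = 39645.12 − 39283.24 = 361.88; nΣb² − (Σb)² = 20693.6 − 20563.56 = 130.04
r = -188.92 / √(361.88 × 130.04) = -188.92 / 216.9306 ≈ -0.871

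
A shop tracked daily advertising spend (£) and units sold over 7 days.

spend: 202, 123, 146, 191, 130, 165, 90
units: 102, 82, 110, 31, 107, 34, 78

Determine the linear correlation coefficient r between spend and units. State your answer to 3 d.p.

-0.274

n = 7, Σx = 1047, Σy = 544, Σx² = 165955, Σy² = 48878, Σxy = 79211
nΣxy − ΣxΣy = 554477 − 569568 = -15091
nΣx² − (Σx)² = 1161685 − 1096209 = 65476; nΣy² − (Σy)² = 342146 − 295936 = 46210
r = -15091 / √(65476 × 46210) = -15091 / 55005.8721 ≈ -0.274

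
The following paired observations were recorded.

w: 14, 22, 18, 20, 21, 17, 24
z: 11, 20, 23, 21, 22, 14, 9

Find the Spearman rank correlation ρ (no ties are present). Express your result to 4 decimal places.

-0.0714

Rank w: 1, 6, 3, 4, 5, 2, 7
Rank z: 2, 4, 7, 5, 6, 3, 1
d = rank(w) − rank(z): -1, 2, -4, -1, -1, -1, 6; Σd² = 60
ρ = 1 − 6Σd² / [n(n²−1)] = 1 − 6×60 / (7×48) = 1 − 360/336 ≈ -0.0714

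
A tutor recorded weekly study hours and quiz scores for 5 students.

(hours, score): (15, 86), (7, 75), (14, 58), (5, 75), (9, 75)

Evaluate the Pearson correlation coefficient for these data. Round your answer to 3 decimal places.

-0.074

n = 5, Σx = 50, Σy = 369, Σx² = 576, Σy² = 27635, Σxy = 3677
nΣxy − ΣxΣy = 18385 − 18450 = -65
nΣx² − (Σx)² = 2880 − 2500 = 380; nΣy² − (Σy)² = 138175 − 136161 = 2014
r = -65 / √(380 × 2014) = -65 / 874.8257 ≈ -0.074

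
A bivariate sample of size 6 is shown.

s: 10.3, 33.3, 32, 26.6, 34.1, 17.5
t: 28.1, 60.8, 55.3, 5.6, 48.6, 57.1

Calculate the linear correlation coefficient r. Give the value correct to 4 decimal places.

0.3245

n = 6, Σs = 153.8, Σt = 255.5, Σs² = 4415.6, Σt² = 13198.07, Σst = 6889.14
nΣst − ΣsΣt = 41334.84 − 39295.9 = 2038.94
nΣs² − (Σs)² = 26493.6 − 23654.44 = 2839.16; nΣt² − (Σt)² = 79188.42 − 65280.25 = 13908.17
r = 2038.94 / √(2839.16 × 13908.17) = 2038.94 / 6283.9096 ≈ 0.3245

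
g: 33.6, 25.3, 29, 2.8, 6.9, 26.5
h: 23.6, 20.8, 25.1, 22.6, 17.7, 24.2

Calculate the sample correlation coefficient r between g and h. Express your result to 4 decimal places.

0.5969

n = 6, Σg = 124.1, Σh = 134, Σg² = 3367.75, Σh² = 3029.3, Σgh = 2873.81
nΣgh − ΣgΣh = 17242.86 − 16629.4 = 613.46
nΣg² − (Σg)² = 20206.5 − 15400.81 = 4805.69; nΣh² − (Σh)² = 18175.8 − 17956 = 219.8
r = 613.46 / √(4805.69 × 219.8) = 613.46 / 1027.7600 ≈ 0.5969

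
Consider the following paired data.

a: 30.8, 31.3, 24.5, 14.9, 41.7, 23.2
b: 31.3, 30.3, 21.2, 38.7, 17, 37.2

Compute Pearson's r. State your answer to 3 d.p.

n = 6, Σa = 166.4, Σb = 175.7, Σa² = 5027.72, Σb² = 5517.75, Σab = 4580.4
nΣab − ΣaΣb = 27482.4 − 29236.48 = -1754.08
nΣa² − (Σa)² = 30166.32 − 27688.96 = 2477.36; nΣb² − (Σb)² = 33106.5 − 30870.49 = 2236.01
r = -1754.08 / √(2477.36 × 2236.01) = -1754.08 / 2353.5934 ≈ -0.745

-0.745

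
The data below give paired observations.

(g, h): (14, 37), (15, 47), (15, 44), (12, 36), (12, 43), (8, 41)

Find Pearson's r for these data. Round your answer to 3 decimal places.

n = 6, Σg = 76, Σh = 248, Σg² = 998, Σh² = 10340, Σgh = 3159
nΣgh − ΣgΣh = 18954 − 18848 = 106
nΣg² − (Σg)² = 5988 − 5776 = 212; nΣh² − (Σh)² = 62040 − 61504 = 536
r = 106 / √(212 × 536) = 106 / 337.0935 ≈ 0.314

0.314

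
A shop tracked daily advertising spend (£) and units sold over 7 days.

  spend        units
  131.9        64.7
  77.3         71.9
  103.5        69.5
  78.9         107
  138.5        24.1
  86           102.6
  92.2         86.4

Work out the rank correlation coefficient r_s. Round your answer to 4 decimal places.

Rank spend: 6, 1, 5, 2, 7, 3, 4
Rank units: 2, 4, 3, 7, 1, 6, 5
d = rank(spend) − rank(units): 4, -3, 2, -5, 6, -3, -1; Σd² = 100
ρ = 1 − 6Σd² / [n(n²−1)] = 1 − 6×100 / (7×48) = 1 − 600/336 ≈ -0.7857

-0.7857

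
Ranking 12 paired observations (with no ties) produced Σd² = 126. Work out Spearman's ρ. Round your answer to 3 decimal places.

0.559

ρ = 1 − 6Σd² / [n(n²−1)] = 1 − 6×126 / (12×143)
  = 1 − 756/1716 = 1 − 0.4406 ≈ 0.559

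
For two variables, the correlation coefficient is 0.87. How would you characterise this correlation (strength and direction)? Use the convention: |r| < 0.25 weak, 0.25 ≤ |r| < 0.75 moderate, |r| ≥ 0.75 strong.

r = 0.87 > 0 so the relationship is positive.
|r| = 0.87, which falls in the strong range.

strong positive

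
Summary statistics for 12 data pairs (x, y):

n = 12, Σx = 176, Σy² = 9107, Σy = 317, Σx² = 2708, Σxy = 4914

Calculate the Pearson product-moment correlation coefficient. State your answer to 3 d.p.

0.869

r = (nΣxy − ΣxΣy) / √[(nΣx² − (Σx)²)(nΣy² − (Σy)²)]
Numerator: 12×4914 − 176×317 = 3176
Denominator: √[(32496 − 30976)(109284 − 100489)] = √[1520 × 8795] = 3656.2823
r = 3176 / 3656.2823 ≈ 0.869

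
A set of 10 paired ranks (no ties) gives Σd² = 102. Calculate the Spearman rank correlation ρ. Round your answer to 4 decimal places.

ρ = 1 − 6Σd² / [n(n²−1)] = 1 − 6×102 / (10×99)
  = 1 − 612/990 = 1 − 0.61818 ≈ 0.3818

0.3818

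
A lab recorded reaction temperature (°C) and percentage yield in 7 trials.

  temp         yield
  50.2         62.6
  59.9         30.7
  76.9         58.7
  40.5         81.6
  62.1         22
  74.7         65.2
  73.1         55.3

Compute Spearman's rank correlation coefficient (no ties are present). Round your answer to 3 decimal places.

Rank temp: 2, 3, 7, 1, 4, 6, 5
Rank yield: 5, 2, 4, 7, 1, 6, 3
d = rank(temp) − rank(yield): -3, 1, 3, -6, 3, 0, 2; Σd² = 68
ρ = 1 − 6Σd² / [n(n²−1)] = 1 − 6×68 / (7×48) = 1 − 408/336 ≈ -0.214

-0.214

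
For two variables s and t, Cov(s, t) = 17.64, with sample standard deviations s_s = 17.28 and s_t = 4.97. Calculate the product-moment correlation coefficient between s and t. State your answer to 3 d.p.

r = Cov(s,t) / (s_s · s_t) = 17.64 / (17.28 × 4.97)
  = 17.64 / 85.8816 ≈ 0.205

0.205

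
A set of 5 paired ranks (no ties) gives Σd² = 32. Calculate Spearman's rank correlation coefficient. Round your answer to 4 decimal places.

-0.6000

ρ = 1 − 6Σd² / [n(n²−1)] = 1 − 6×32 / (5×24)
  = 1 − 192/120 = 1 − 1.60000 ≈ -0.6000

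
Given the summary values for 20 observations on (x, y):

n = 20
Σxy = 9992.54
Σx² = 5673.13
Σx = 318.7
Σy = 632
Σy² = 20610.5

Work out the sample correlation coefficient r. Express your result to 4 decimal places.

r = (nΣxy − ΣxΣy) / √[(nΣx² − (Σx)²)(nΣy² − (Σy)²)]
Numerator: 20×9992.54 − 318.7×632 = -1567.6
Denominator: √[(113462.6 − 101569.69)(412210 − 399424)] = √[11892.91 × 12786] = 12331.3725
r = -1567.6 / 12331.3725 ≈ -0.1271

-0.1271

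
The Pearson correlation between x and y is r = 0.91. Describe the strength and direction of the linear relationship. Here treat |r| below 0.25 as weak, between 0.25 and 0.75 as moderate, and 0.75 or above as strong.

strong positive

r = 0.91 > 0 so the relationship is positive.
|r| = 0.91, which falls in the strong range.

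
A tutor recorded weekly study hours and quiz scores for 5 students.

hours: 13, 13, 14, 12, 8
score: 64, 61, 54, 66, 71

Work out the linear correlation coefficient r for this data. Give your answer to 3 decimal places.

-0.863

n = 5, Σx = 60, Σy = 316, Σx² = 742, Σy² = 20130, Σxy = 3741
nΣxy − ΣxΣy = 18705 − 18960 = -255
nΣx² − (Σx)² = 3710 − 3600 = 110; nΣy² − (Σy)² = 100650 − 99856 = 794
r = -255 / √(110 × 794) = -255 / 295.5334 ≈ -0.863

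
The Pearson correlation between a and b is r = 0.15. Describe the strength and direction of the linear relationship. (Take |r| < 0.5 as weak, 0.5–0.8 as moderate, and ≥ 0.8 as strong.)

r = 0.15 > 0 so the relationship is positive.
|r| = 0.15, which falls in the weak range.

weak positive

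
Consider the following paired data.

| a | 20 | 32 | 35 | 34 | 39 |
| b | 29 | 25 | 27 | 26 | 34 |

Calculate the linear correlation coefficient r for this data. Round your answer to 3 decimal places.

n = 5, Σa = 160, Σb = 141, Σa² = 5326, Σb² = 4027, Σab = 4535
nΣab − ΣaΣb = 22675 − 22560 = 115
nΣa² − (Σa)² = 26630 − 25600 = 1030; nΣb² − (Σb)² = 20135 − 19881 = 254
r = 115 / √(1030 × 254) = 115 / 511.4880 ≈ 0.225

0.225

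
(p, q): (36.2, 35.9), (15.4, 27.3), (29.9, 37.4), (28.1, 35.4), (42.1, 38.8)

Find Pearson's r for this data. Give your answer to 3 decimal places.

n = 5, Σp = 151.7, Σq = 174.8, Σp² = 5003.63, Σq² = 6191.46, Σpq = 5466.48
nΣpq − ΣpΣq = 27332.4 − 26517.16 = 815.24
nΣp² − (Σp)² = 25018.15 − 23012.89 = 2005.26; nΣq² − (Σq)² = 30957.3 − 30555.04 = 402.26
r = 815.24 / √(2005.26 × 402.26) = 815.24 / 898.1291 ≈ 0.908

0.908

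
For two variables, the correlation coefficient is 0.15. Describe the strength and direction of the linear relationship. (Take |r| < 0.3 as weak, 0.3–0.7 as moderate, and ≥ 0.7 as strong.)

weak positive

r = 0.15 > 0 so the relationship is positive.
|r| = 0.15, which falls in the weak range.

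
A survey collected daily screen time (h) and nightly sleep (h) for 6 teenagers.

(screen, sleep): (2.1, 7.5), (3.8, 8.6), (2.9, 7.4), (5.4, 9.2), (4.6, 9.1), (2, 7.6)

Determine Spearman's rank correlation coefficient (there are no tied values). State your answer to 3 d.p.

0.771

Rank screen: 2, 4, 3, 6, 5, 1
Rank sleep: 2, 4, 1, 6, 5, 3
d = rank(screen) − rank(sleep): 0, 0, 2, 0, 0, -2; Σd² = 8
ρ = 1 − 6Σd² / [n(n²−1)] = 1 − 6×8 / (6×35) = 1 − 48/210 ≈ 0.771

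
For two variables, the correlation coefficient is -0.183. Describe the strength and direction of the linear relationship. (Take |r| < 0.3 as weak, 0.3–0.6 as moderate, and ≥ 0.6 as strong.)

weak negative

r = -0.183 < 0 so the relationship is negative.
|r| = 0.183, which falls in the weak range.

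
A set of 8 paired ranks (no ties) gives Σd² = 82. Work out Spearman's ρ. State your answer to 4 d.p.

0.0238

ρ = 1 − 6Σd² / [n(n²−1)] = 1 − 6×82 / (8×63)
  = 1 − 492/504 = 1 − 0.97619 ≈ 0.0238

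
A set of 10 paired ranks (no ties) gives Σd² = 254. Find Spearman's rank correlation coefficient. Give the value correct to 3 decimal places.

-0.539

ρ = 1 − 6Σd² / [n(n²−1)] = 1 − 6×254 / (10×99)
  = 1 − 1524/990 = 1 − 1.5394 ≈ -0.539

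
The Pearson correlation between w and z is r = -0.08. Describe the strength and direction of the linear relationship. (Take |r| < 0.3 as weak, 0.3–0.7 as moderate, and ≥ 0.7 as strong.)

r = -0.08 < 0 so the relationship is negative.
|r| = 0.08, which falls in the weak range.

weak negative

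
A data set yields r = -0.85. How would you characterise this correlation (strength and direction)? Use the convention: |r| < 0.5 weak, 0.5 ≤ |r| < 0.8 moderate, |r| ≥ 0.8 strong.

r = -0.85 < 0 so the relationship is negative.
|r| = 0.85, which falls in the strong range.

strong negative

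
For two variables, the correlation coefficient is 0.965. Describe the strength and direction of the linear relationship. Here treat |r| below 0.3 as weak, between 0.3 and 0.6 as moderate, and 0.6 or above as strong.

r = 0.965 > 0 so the relationship is positive.
|r| = 0.965, which falls in the strong range.

strong positive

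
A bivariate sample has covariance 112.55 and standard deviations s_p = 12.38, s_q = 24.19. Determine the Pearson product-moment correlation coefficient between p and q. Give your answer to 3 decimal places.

r = Cov(p,q) / (s_p · s_q) = 112.55 / (12.38 × 24.19)
  = 112.55 / 299.4722 ≈ 0.376

0.376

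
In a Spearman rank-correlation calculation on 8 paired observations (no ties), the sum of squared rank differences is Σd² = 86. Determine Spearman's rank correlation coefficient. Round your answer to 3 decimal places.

ρ = 1 − 6Σd² / [n(n²−1)] = 1 − 6×86 / (8×63)
  = 1 − 516/504 = 1 − 1.0238 ≈ -0.024

-0.024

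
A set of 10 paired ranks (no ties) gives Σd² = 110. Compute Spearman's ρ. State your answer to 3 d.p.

0.333

ρ = 1 − 6Σd² / [n(n²−1)] = 1 − 6×110 / (10×99)
  = 1 − 660/990 = 1 − 0.6667 ≈ 0.333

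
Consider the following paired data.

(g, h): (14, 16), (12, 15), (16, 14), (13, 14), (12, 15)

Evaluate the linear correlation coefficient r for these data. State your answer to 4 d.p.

-0.2857

n = 5, Σg = 67, Σh = 74, Σg² = 909, Σh² = 1098, Σgh = 990
nΣgh − ΣgΣh = 4950 − 4958 = -8
nΣg² − (Σg)² = 4545 − 4489 = 56; nΣh² − (Σh)² = 5490 − 5476 = 14
r = -8 / √(56 × 14) = -8 / 28.0000 ≈ -0.2857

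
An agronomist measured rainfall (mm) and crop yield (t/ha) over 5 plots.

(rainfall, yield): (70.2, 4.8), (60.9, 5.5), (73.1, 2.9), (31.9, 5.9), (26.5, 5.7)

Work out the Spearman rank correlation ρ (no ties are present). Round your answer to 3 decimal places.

Rank rainfall: 4, 3, 5, 2, 1
Rank yield: 2, 3, 1, 5, 4
d = rank(rainfall) − rank(yield): 2, 0, 4, -3, -3; Σd² = 38
ρ = 1 − 6Σd² / [n(n²−1)] = 1 − 6×38 / (5×24) = 1 − 228/120 ≈ -0.900

-0.900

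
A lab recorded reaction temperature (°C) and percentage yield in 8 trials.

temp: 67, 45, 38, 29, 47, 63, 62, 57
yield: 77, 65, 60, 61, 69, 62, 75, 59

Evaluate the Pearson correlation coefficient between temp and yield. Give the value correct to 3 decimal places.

0.562

n = 8, Σx = 408, Σy = 528, Σx² = 22070, Σy² = 35186, Σxy = 27295
nΣxy − ΣxΣy = 218360 − 215424 = 2936
nΣx² − (Σx)² = 176560 − 166464 = 10096; nΣy² − (Σy)² = 281488 − 278784 = 2704
r = 2936 / √(10096 × 2704) = 2936 / 5224.9004 ≈ 0.562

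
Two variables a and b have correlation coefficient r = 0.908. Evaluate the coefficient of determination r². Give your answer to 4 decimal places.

r² = (0.908)² = 0.8245

0.8245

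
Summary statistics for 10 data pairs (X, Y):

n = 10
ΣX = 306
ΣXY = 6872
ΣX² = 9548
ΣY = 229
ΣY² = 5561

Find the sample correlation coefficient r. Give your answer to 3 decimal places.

r = (nΣXY − ΣXΣY) / √[(nΣX² − (ΣX)²)(nΣY² − (ΣY)²)]
Numerator: 10×6872 − 306×229 = -1354
Denominator: √[(95480 − 93636)(55610 − 52441)] = √[1844 × 3169] = 2417.3614
r = -1354 / 2417.3614 ≈ -0.560

-0.560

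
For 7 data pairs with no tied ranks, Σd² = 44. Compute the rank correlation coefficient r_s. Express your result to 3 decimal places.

ρ = 1 − 6Σd² / [n(n²−1)] = 1 − 6×44 / (7×48)
  = 1 − 264/336 = 1 − 0.7857 ≈ 0.214

0.214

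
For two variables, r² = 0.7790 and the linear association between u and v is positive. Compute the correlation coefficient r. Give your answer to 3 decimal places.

|r| = √0.7790 = 0.883
The association is positive, so r = 0.883.

0.883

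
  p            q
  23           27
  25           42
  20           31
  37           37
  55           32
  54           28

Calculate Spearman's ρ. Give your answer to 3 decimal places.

0.200

Rank p: 2, 3, 1, 4, 6, 5
Rank q: 1, 6, 3, 5, 4, 2
d = rank(p) − rank(q): 1, -3, -2, -1, 2, 3; Σd² = 28
ρ = 1 − 6Σd² / [n(n²−1)] = 1 − 6×28 / (6×35) = 1 − 168/210 ≈ 0.200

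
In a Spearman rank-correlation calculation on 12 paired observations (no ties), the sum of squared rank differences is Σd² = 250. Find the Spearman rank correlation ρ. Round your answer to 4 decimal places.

0.1259

ρ = 1 − 6Σd² / [n(n²−1)] = 1 − 6×250 / (12×143)
  = 1 − 1500/1716 = 1 − 0.87413 ≈ 0.1259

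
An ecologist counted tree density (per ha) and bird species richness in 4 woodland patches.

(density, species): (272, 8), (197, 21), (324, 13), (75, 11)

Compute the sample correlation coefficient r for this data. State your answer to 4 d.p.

n = 4, Σx = 868, Σy = 53, Σx² = 223394, Σy² = 795, Σxy = 11350
nΣxy − ΣxΣy = 45400 − 46004 = -604
nΣx² − (Σx)² = 893576 − 753424 = 140152; nΣy² − (Σy)² = 3180 − 2809 = 371
r = -604 / √(140152 × 371) = -604 / 7210.8524 ≈ -0.0838

-0.0838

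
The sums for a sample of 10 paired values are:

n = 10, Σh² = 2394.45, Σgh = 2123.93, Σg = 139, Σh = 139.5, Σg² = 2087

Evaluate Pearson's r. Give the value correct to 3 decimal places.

r = (nΣgh − ΣgΣh) / √[(nΣg² − (Σg)²)(nΣh² − (Σh)²)]
Numerator: 10×2123.93 − 139×139.5 = 1848.8
Denominator: √[(20870 − 19321)(23944.5 − 19460.25)] = √[1549 × 4484.25] = 2635.5461
r = 1848.8 / 2635.5461 ≈ 0.701

0.701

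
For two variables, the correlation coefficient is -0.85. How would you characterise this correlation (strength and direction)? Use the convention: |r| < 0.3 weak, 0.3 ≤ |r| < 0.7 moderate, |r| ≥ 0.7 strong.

strong negative

r = -0.85 < 0 so the relationship is negative.
|r| = 0.85, which falls in the strong range.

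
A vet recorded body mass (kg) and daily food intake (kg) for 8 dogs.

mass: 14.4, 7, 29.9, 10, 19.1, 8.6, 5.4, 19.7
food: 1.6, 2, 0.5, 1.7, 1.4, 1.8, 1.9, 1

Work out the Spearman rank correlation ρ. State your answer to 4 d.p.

-0.9762

Rank mass: 5, 2, 8, 4, 6, 3, 1, 7
Rank food: 4, 8, 1, 5, 3, 6, 7, 2
d = rank(mass) − rank(food): 1, -6, 7, -1, 3, -3, -6, 5; Σd² = 166
ρ = 1 − 6Σd² / [n(n²−1)] = 1 − 6×166 / (8×63) = 1 − 996/504 ≈ -0.9762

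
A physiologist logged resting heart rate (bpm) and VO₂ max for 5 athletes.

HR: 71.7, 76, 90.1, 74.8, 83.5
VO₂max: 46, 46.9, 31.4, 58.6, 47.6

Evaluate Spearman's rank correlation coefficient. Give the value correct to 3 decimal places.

Rank HR: 1, 3, 5, 2, 4
Rank VO₂max: 2, 3, 1, 5, 4
d = rank(HR) − rank(VO₂max): -1, 0, 4, -3, 0; Σd² = 26
ρ = 1 − 6Σd² / [n(n²−1)] = 1 − 6×26 / (5×24) = 1 − 156/120 ≈ -0.300

-0.300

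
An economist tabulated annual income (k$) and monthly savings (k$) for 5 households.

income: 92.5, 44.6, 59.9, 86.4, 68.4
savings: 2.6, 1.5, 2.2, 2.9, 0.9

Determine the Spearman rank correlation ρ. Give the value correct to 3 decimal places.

Rank income: 5, 1, 2, 4, 3
Rank savings: 4, 2, 3, 5, 1
d = rank(income) − rank(savings): 1, -1, -1, -1, 2; Σd² = 8
ρ = 1 − 6Σd² / [n(n²−1)] = 1 − 6×8 / (5×24) = 1 − 48/120 ≈ 0.600

0.600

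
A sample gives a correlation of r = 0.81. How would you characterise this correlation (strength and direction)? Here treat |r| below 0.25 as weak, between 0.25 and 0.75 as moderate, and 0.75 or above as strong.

r = 0.81 > 0 so the relationship is positive.
|r| = 0.81, which falls in the strong range.

strong positive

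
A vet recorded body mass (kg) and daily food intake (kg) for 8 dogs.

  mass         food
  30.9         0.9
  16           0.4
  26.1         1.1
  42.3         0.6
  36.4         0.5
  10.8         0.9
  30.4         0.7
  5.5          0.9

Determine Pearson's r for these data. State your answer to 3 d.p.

n = 8, Σx = 198.4, Σy = 6, Σx² = 6077.32, Σy² = 4.9, Σxy = 142.45
nΣxy − ΣxΣy = 1139.6 − 1190.4 = -50.8
nΣx² − (Σx)² = 48618.56 − 39362.56 = 9256; nΣy² − (Σy)² = 39.2 − 36 = 3.2
r = -50.8 / √(9256 × 3.2) = -50.8 / 172.1023 ≈ -0.295

-0.295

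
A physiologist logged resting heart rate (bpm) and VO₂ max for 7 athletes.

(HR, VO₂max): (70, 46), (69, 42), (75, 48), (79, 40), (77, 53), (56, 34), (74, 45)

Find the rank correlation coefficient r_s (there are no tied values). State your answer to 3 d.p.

0.429

Rank HR: 3, 2, 5, 7, 6, 1, 4
Rank VO₂max: 5, 3, 6, 2, 7, 1, 4
d = rank(HR) − rank(VO₂max): -2, -1, -1, 5, -1, 0, 0; Σd² = 32
ρ = 1 − 6Σd² / [n(n²−1)] = 1 − 6×32 / (7×48) = 1 − 192/336 ≈ 0.429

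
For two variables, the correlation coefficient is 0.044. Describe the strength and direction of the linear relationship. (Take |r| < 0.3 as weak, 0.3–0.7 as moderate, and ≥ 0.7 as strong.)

r = 0.044 > 0 so the relationship is positive.
|r| = 0.044, which falls in the weak range.

weak positive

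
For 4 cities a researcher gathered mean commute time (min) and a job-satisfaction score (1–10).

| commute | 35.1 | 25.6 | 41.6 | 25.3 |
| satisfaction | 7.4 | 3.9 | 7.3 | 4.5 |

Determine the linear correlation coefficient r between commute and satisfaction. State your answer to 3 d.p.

n = 4, Σx = 127.6, Σy = 23.1, Σx² = 4258.02, Σy² = 143.51, Σxy = 777.11
nΣxy − ΣxΣy = 3108.44 − 2947.56 = 160.88
nΣx² − (Σx)² = 17032.08 − 16281.76 = 750.32; nΣy² − (Σy)² = 574.04 − 533.61 = 40.43
r = 160.88 / √(750.32 × 40.43) = 160.88 / 174.1707 ≈ 0.924

0.924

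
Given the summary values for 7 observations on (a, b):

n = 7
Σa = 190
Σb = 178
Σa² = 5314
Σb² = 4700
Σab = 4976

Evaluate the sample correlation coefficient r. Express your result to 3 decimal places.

r = (nΣab − ΣaΣb) / √[(nΣa² − (Σa)²)(nΣb² − (Σb)²)]
Numerator: 7×4976 − 190×178 = 1012
Denominator: √[(37198 − 36100)(32900 − 31684)] = √[1098 × 1216] = 1155.4947
r = 1012 / 1155.4947 ≈ 0.876

0.876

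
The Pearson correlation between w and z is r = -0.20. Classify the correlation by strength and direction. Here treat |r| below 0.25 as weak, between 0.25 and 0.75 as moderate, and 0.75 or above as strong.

r = -0.20 < 0 so the relationship is negative.
|r| = 0.20, which falls in the weak range.

weak negative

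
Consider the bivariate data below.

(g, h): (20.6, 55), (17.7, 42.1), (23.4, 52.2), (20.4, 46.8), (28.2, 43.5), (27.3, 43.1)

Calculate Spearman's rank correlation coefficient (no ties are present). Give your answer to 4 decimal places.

0.0857

Rank g: 3, 1, 4, 2, 6, 5
Rank h: 6, 1, 5, 4, 3, 2
d = rank(g) − rank(h): -3, 0, -1, -2, 3, 3; Σd² = 32
ρ = 1 − 6Σd² / [n(n²−1)] = 1 − 6×32 / (6×35) = 1 − 192/210 ≈ 0.0857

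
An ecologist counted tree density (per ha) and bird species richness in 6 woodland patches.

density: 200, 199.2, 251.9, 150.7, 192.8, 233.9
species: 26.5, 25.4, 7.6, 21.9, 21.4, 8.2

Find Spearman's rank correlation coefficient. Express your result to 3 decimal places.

Rank density: 4, 3, 6, 1, 2, 5
Rank species: 6, 5, 1, 4, 3, 2
d = rank(density) − rank(species): -2, -2, 5, -3, -1, 3; Σd² = 52
ρ = 1 − 6Σd² / [n(n²−1)] = 1 − 6×52 / (6×35) = 1 − 312/210 ≈ -0.486

-0.486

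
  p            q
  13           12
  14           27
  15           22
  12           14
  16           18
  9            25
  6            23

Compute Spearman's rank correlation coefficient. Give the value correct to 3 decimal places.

-0.179

Rank p: 4, 5, 6, 3, 7, 2, 1
Rank q: 1, 7, 4, 2, 3, 6, 5
d = rank(p) − rank(q): 3, -2, 2, 1, 4, -4, -4; Σd² = 66
ρ = 1 − 6Σd² / [n(n²−1)] = 1 − 6×66 / (7×48) = 1 − 396/336 ≈ -0.179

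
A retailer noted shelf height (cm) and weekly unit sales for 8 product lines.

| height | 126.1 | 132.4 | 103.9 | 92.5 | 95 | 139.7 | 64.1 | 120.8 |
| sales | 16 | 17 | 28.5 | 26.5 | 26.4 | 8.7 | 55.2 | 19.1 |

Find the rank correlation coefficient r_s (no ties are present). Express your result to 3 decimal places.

-0.905

Rank height: 6, 7, 4, 2, 3, 8, 1, 5
Rank sales: 2, 3, 7, 6, 5, 1, 8, 4
d = rank(height) − rank(sales): 4, 4, -3, -4, -2, 7, -7, 1; Σd² = 160
ρ = 1 − 6Σd² / [n(n²−1)] = 1 − 6×160 / (8×63) = 1 − 960/504 ≈ -0.905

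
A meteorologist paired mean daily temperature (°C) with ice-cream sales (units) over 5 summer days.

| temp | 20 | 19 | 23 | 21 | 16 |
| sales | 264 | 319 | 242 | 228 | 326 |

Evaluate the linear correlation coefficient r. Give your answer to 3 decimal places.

n = 5, Σx = 99, Σy = 1379, Σx² = 1987, Σy² = 388281, Σxy = 26911
nΣxy − ΣxΣy = 134555 − 136521 = -1966
nΣx² − (Σx)² = 9935 − 9801 = 134; nΣy² − (Σy)² = 1941405 − 1901641 = 39764
r = -1966 / √(134 × 39764) = -1966 / 2308.3275 ≈ -0.852

-0.852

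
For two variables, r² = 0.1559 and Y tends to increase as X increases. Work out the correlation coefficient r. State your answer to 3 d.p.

0.395

|r| = √0.1559 = 0.395
The association is positive, so r = 0.395.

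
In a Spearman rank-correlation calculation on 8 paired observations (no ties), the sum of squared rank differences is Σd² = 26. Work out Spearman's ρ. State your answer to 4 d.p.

ρ = 1 − 6Σd² / [n(n²−1)] = 1 − 6×26 / (8×63)
  = 1 − 156/504 = 1 − 0.30952 ≈ 0.6905

0.6905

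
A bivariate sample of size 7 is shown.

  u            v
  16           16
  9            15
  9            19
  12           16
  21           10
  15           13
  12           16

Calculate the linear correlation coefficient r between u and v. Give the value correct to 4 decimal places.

n = 7, Σu = 94, Σv = 105, Σu² = 1372, Σv² = 1623, Σuv = 1351
nΣuv − ΣuΣv = 9457 − 9870 = -413
nΣu² − (Σu)² = 9604 − 8836 = 768; nΣv² − (Σv)² = 11361 − 11025 = 336
r = -413 / √(768 × 336) = -413 / 507.9843 ≈ -0.8130

-0.8130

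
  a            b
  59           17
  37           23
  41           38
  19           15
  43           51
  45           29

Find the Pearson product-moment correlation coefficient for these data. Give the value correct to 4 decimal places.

n = 6, Σa = 244, Σb = 173, Σa² = 10766, Σb² = 5929, Σab = 7195
nΣab − ΣaΣb = 43170 − 42212 = 958
nΣa² − (Σa)² = 64596 − 59536 = 5060; nΣb² − (Σb)² = 35574 − 29929 = 5645
r = 958 / √(5060 × 5645) = 958 / 5344.5018 ≈ 0.1792

0.1792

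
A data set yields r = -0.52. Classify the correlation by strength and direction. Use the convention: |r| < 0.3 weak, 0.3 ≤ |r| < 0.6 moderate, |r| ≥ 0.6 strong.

r = -0.52 < 0 so the relationship is negative.
|r| = 0.52, which falls in the moderate range.

moderate negative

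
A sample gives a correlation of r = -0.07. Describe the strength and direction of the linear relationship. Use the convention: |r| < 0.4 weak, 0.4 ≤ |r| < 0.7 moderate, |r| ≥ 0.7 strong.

r = -0.07 < 0 so the relationship is negative.
|r| = 0.07, which falls in the weak range.

weak negative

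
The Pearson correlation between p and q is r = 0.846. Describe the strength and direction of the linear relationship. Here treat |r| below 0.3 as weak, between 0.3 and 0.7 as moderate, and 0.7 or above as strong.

r = 0.846 > 0 so the relationship is positive.
|r| = 0.846, which falls in the strong range.

strong positive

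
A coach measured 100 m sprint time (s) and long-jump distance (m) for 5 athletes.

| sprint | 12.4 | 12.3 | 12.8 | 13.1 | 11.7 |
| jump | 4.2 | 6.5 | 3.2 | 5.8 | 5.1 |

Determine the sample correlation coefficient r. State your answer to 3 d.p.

-0.133

n = 5, Σx = 62.3, Σy = 24.8, Σx² = 777.39, Σy² = 129.78, Σxy = 308.64
nΣxy − ΣxΣy = 1543.2 − 1545.04 = -1.84
nΣx² − (Σx)² = 3886.95 − 3881.29 = 5.66; nΣy² − (Σy)² = 648.9 − 615.04 = 33.86
r = -1.84 / √(5.66 × 33.86) = -1.84 / 13.8437 ≈ -0.133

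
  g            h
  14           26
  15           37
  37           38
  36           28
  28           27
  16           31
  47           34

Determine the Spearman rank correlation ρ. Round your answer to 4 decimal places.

Rank g: 1, 2, 6, 5, 4, 3, 7
Rank h: 1, 6, 7, 3, 2, 4, 5
d = rank(g) − rank(h): 0, -4, -1, 2, 2, -1, 2; Σd² = 30
ρ = 1 − 6Σd² / [n(n²−1)] = 1 − 6×30 / (7×48) = 1 − 180/336 ≈ 0.4643

0.4643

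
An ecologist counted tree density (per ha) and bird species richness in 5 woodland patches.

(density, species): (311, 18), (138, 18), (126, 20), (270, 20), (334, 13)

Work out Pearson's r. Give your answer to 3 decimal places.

-0.575

n = 5, Σx = 1179, Σy = 89, Σx² = 316097, Σy² = 1617, Σxy = 20344
nΣxy − ΣxΣy = 101720 − 104931 = -3211
nΣx² − (Σx)² = 1580485 − 1390041 = 190444; nΣy² − (Σy)² = 8085 − 7921 = 164
r = -3211 / √(190444 × 164) = -3211 / 5588.6327 ≈ -0.575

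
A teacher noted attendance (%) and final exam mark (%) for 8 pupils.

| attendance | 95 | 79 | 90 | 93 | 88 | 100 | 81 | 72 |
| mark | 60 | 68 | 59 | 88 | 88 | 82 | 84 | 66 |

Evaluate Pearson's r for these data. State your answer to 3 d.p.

0.189

n = 8, Σx = 698, Σy = 595, Σx² = 61504, Σy² = 45329, Σxy = 52066
nΣxy − ΣxΣy = 416528 − 415310 = 1218
nΣx² − (Σx)² = 492032 − 487204 = 4828; nΣy² − (Σy)² = 362632 − 354025 = 8607
r = 1218 / √(4828 × 8607) = 1218 / 6446.2854 ≈ 0.189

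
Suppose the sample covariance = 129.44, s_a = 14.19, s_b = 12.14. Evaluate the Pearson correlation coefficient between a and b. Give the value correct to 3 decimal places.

r = Cov(a,b) / (s_a · s_b) = 129.44 / (14.19 × 12.14)
  = 129.44 / 172.2666 ≈ 0.751

0.751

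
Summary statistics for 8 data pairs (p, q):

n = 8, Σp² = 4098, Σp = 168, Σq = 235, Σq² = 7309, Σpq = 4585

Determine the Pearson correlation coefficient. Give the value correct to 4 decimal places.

r = (nΣpq − ΣpΣq) / √[(nΣp² − (Σp)²)(nΣq² − (Σq)²)]
Numerator: 8×4585 − 168×235 = -2800
Denominator: √[(32784 − 28224)(58472 − 55225)] = √[4560 × 3247] = 3847.8981
r = -2800 / 3847.8981 ≈ -0.7277

-0.7277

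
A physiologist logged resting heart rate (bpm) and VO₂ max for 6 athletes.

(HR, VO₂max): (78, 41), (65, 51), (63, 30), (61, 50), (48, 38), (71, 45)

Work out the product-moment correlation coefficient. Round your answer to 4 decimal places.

n = 6, Σx = 386, Σy = 255, Σx² = 25344, Σy² = 11151, Σxy = 16472
nΣxy − ΣxΣy = 98832 − 98430 = 402
nΣx² − (Σx)² = 152064 − 148996 = 3068; nΣy² − (Σy)² = 66906 − 65025 = 1881
r = 402 / √(3068 × 1881) = 402 / 2402.2714 ≈ 0.1673

0.1673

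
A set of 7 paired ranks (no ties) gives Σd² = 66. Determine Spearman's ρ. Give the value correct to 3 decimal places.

ρ = 1 − 6Σd² / [n(n²−1)] = 1 − 6×66 / (7×48)
  = 1 − 396/336 = 1 − 1.1786 ≈ -0.179

-0.179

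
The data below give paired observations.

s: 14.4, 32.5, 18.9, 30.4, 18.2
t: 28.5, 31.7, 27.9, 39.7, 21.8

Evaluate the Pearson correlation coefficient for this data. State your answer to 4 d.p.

n = 5, Σs = 114.4, Σt = 149.6, Σs² = 2876.22, Σt² = 4646.88, Σst = 3571.6
nΣst − ΣsΣt = 17858 − 17114.24 = 743.76
nΣs² − (Σs)² = 14381.1 − 13087.36 = 1293.74; nΣt² − (Σt)² = 23234.4 − 22380.16 = 854.24
r = 743.76 / √(1293.74 × 854.24) = 743.76 / 1051.2680 ≈ 0.7075

0.7075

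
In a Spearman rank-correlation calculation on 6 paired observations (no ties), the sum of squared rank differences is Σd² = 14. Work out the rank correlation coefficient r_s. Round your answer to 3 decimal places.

0.600

ρ = 1 − 6Σd² / [n(n²−1)] = 1 − 6×14 / (6×35)
  = 1 − 84/210 = 1 − 0.4000 ≈ 0.600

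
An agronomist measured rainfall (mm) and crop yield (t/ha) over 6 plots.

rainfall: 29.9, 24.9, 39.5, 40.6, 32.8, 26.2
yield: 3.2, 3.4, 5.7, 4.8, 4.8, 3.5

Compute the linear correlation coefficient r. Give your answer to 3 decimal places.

0.859

n = 6, Σx = 193.9, Σy = 25.4, Σx² = 6484.91, Σy² = 112.62, Σxy = 849.51
nΣxy − ΣxΣy = 5097.06 − 4925.06 = 172
nΣx² − (Σx)² = 38909.46 − 37597.21 = 1312.25; nΣy² − (Σy)² = 675.72 − 645.16 = 30.56
r = 172 / √(1312.25 × 30.56) = 172 / 200.2557 ≈ 0.859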